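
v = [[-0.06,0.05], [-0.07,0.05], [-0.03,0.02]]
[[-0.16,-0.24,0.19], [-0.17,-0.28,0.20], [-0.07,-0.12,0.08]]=v@[[0.8, 3.99, -0.56], [-2.21, -0.03, 3.22]]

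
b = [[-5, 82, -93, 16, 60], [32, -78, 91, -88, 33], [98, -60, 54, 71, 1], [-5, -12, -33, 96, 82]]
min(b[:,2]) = -93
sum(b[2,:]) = 164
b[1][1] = -78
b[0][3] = 16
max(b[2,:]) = 98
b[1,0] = 32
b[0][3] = 16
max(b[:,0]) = 98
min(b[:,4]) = 1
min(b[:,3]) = -88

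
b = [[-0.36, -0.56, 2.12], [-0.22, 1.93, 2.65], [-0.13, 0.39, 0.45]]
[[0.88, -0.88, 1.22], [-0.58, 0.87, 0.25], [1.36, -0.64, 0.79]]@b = [[-0.28, -1.72, 0.08], [-0.02, 2.1, 1.19], [-0.45, -1.69, 1.54]]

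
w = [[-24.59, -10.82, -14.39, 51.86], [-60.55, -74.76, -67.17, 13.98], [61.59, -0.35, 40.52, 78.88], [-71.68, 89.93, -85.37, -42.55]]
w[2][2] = 40.52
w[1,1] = -74.76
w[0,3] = 51.86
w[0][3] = 51.86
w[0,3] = 51.86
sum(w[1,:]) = -188.50000000000003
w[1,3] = 13.98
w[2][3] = 78.88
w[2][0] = 61.59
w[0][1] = -10.82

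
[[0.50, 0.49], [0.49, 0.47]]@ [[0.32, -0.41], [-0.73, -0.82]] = [[-0.20, -0.61], [-0.19, -0.59]]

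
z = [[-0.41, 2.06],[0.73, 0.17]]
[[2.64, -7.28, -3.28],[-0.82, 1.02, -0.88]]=z@[[-1.36, 2.12, -0.8], [1.01, -3.11, -1.75]]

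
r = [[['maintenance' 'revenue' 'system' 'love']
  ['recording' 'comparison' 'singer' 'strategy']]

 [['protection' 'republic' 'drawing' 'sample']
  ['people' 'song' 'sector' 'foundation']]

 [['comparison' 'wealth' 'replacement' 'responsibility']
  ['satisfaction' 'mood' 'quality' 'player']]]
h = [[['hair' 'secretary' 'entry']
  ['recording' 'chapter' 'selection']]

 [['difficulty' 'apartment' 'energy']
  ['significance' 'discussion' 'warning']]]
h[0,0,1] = 'secretary'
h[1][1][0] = 'significance'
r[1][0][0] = 'protection'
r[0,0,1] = 'revenue'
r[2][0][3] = 'responsibility'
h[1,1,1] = 'discussion'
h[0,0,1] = 'secretary'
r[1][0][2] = 'drawing'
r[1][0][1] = 'republic'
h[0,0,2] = 'entry'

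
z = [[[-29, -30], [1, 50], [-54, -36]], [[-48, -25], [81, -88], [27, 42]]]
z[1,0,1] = -25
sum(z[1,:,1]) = -71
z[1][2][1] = 42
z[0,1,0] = 1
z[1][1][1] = -88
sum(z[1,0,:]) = -73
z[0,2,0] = -54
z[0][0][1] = -30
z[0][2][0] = -54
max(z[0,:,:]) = 50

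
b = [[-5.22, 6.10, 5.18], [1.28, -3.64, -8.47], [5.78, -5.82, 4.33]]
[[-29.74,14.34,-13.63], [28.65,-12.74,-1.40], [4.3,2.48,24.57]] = b @ [[2.24, -3.79, 2.06], [-0.59, -2.65, -1.38], [-2.79, 2.07, 1.07]]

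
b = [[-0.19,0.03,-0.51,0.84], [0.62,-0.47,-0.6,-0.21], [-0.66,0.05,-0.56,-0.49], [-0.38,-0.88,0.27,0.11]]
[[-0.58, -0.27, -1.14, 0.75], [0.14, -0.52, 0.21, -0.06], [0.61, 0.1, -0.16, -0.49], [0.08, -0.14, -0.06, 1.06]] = b @ [[-0.24,-0.28,0.47,-0.24], [-0.12,0.37,-0.09,-0.91], [-0.11,0.35,0.53,0.21], [-0.81,-0.18,-0.93,1.0]]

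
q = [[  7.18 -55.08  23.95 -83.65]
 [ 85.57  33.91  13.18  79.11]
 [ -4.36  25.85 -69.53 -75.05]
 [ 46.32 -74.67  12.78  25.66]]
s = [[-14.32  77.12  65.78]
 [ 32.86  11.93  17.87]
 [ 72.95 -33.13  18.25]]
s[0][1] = 77.12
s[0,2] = 65.78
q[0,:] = [7.18, -55.08, 23.95, -83.65]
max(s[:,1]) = 77.12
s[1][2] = 17.87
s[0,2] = 65.78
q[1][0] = 85.57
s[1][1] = 11.93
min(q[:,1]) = -74.67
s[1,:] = [32.86, 11.93, 17.87]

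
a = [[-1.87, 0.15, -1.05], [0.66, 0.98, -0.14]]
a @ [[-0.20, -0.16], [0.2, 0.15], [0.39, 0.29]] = [[-0.01,0.02], [0.01,0.00]]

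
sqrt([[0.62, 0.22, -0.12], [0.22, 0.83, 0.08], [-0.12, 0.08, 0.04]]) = [[(0.76+0j), 0.14-0.00j, -0.17+0.01j], [0.14-0.00j, (0.89+0j), 0.11-0.01j], [(-0.17+0.01j), 0.11-0.01j, (0.06+0.05j)]]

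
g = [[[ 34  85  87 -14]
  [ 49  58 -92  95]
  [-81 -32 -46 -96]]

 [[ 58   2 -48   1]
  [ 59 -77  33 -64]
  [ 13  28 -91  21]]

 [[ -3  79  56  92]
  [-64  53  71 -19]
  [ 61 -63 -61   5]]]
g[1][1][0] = 59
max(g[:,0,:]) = 92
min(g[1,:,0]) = 13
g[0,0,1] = 85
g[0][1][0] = 49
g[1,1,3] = -64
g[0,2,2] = -46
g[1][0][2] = -48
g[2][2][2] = -61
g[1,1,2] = 33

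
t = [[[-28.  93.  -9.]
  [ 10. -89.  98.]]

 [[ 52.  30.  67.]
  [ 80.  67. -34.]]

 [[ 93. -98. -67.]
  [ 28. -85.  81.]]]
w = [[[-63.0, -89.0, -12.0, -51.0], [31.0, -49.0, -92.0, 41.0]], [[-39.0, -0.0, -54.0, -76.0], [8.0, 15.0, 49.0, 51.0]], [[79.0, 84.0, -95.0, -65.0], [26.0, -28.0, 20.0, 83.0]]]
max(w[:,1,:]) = 83.0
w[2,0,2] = -95.0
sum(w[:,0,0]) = -23.0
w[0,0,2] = -12.0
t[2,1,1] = -85.0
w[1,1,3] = 51.0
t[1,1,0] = 80.0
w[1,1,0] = 8.0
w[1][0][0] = -39.0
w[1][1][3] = 51.0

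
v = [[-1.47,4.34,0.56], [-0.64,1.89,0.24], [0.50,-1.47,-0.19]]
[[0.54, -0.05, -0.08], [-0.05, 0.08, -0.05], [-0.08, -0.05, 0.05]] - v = [[2.01, -4.39, -0.64], [0.59, -1.81, -0.29], [-0.58, 1.42, 0.24]]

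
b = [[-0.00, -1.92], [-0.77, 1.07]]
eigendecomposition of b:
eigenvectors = [[-0.92, 0.72], [-0.38, -0.7]]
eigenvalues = [-0.79, 1.86]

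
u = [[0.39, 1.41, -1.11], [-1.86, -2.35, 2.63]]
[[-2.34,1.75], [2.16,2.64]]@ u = [[-4.17, -7.41, 7.2],[-4.07, -3.16, 4.55]]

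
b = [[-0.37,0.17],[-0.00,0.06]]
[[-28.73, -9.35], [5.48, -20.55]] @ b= [[10.63, -5.45], [-2.03, -0.30]]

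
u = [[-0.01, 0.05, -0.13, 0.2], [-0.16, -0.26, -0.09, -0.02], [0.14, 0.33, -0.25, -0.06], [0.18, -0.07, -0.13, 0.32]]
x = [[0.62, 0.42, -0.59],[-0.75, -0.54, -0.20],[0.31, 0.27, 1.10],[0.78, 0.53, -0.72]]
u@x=[[0.07, 0.04, -0.29], [0.05, 0.04, 0.06], [-0.29, -0.22, -0.38], [0.37, 0.25, -0.47]]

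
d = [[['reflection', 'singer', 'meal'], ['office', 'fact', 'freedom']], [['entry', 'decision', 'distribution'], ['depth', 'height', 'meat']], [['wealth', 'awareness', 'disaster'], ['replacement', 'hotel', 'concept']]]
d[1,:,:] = [['entry', 'decision', 'distribution'], ['depth', 'height', 'meat']]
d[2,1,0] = 'replacement'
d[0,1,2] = 'freedom'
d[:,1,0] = ['office', 'depth', 'replacement']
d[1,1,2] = 'meat'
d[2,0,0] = 'wealth'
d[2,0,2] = 'disaster'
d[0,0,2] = 'meal'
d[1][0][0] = 'entry'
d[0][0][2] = 'meal'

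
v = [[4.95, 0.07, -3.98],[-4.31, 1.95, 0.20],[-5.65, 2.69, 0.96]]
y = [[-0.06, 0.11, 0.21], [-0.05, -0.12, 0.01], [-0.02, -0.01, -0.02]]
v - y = [[5.01, -0.04, -4.19], [-4.26, 2.07, 0.19], [-5.63, 2.7, 0.98]]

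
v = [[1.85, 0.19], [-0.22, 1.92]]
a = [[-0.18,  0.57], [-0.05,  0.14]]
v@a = [[-0.34, 1.08], [-0.06, 0.14]]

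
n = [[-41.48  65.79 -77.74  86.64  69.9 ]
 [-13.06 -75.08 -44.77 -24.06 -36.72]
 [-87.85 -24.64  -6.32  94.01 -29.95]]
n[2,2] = -6.32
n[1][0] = -13.06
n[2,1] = -24.64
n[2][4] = -29.95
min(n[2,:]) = -87.85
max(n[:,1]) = 65.79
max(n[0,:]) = 86.64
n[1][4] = -36.72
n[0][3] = 86.64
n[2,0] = -87.85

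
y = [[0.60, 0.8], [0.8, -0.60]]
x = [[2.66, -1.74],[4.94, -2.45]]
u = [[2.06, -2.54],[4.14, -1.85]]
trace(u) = 0.21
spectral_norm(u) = 5.45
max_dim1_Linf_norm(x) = 4.94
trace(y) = 0.00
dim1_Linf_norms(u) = [2.54, 4.14]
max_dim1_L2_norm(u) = 4.53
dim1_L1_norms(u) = [4.6, 5.99]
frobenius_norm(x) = 6.36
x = u + y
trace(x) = 0.21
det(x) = 2.08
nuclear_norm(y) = 2.00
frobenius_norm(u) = 5.59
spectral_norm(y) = 1.00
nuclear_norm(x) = 6.68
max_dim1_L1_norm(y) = 1.4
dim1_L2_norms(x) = [3.18, 5.51]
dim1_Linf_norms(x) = [2.66, 4.94]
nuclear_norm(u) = 6.68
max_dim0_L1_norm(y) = 1.4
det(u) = 6.70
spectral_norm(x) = 6.36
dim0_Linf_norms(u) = [4.14, 2.54]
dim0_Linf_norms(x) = [4.94, 2.45]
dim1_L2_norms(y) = [1.0, 1.0]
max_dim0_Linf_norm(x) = 4.94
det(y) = -1.00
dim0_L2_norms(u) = [4.62, 3.14]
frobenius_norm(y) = 1.41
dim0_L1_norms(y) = [1.4, 1.4]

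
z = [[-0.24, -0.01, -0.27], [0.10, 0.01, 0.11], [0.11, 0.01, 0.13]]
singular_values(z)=[0.43, 0.01, 0.0]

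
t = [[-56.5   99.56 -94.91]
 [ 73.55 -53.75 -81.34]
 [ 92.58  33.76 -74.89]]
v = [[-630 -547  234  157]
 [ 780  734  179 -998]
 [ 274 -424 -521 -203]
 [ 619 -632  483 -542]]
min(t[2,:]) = -74.89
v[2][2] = -521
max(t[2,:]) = 92.58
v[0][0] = -630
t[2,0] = 92.58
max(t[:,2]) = -74.89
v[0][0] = -630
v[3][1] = -632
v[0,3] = 157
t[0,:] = [-56.5, 99.56, -94.91]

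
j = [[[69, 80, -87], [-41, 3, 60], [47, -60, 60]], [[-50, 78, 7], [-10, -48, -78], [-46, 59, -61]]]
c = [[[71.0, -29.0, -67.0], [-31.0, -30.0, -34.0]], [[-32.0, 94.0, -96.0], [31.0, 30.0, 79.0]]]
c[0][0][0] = 71.0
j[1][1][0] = -10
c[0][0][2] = -67.0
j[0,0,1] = 80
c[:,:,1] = [[-29.0, -30.0], [94.0, 30.0]]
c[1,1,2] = 79.0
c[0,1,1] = -30.0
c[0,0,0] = 71.0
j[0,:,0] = [69, -41, 47]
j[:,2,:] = [[47, -60, 60], [-46, 59, -61]]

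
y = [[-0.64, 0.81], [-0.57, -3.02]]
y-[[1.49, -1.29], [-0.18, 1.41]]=[[-2.13,2.10], [-0.39,-4.43]]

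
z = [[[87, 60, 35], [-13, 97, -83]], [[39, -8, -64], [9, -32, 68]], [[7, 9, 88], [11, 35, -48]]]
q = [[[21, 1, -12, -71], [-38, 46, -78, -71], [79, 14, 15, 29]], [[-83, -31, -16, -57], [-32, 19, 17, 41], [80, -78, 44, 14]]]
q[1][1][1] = 19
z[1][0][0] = 39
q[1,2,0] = 80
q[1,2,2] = 44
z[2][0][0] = 7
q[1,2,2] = 44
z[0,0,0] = 87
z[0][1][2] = -83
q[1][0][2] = -16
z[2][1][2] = -48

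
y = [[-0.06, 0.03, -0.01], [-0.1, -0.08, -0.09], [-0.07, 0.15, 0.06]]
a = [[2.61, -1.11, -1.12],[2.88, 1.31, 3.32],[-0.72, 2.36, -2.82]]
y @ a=[[-0.06, 0.08, 0.2], [-0.43, -0.21, 0.1], [0.21, 0.42, 0.41]]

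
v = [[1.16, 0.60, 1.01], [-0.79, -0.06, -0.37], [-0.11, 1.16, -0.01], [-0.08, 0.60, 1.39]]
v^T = [[1.16,  -0.79,  -0.11,  -0.08],[0.60,  -0.06,  1.16,  0.6],[1.01,  -0.37,  -0.01,  1.39]]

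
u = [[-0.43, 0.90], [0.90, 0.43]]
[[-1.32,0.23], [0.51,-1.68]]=u@[[1.03, -1.62], [-0.98, -0.52]]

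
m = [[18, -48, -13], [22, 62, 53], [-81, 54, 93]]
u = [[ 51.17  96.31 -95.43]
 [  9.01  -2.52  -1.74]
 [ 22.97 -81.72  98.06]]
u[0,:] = [51.17, 96.31, -95.43]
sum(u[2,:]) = 39.31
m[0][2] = -13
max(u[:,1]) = 96.31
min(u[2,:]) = -81.72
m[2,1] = 54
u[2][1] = -81.72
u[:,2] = [-95.43, -1.74, 98.06]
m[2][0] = -81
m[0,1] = -48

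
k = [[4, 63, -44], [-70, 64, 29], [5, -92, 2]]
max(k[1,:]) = 64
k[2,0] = 5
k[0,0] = 4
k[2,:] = [5, -92, 2]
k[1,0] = -70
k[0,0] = 4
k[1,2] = 29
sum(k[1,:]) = 23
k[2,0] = 5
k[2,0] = 5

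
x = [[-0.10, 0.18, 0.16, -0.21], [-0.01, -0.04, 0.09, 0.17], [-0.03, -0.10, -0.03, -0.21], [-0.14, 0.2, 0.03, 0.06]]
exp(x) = [[0.92,0.14,0.15,-0.21], [-0.02,0.97,0.09,0.16], [-0.01,-0.12,0.96,-0.22], [-0.14,0.19,0.03,1.09]]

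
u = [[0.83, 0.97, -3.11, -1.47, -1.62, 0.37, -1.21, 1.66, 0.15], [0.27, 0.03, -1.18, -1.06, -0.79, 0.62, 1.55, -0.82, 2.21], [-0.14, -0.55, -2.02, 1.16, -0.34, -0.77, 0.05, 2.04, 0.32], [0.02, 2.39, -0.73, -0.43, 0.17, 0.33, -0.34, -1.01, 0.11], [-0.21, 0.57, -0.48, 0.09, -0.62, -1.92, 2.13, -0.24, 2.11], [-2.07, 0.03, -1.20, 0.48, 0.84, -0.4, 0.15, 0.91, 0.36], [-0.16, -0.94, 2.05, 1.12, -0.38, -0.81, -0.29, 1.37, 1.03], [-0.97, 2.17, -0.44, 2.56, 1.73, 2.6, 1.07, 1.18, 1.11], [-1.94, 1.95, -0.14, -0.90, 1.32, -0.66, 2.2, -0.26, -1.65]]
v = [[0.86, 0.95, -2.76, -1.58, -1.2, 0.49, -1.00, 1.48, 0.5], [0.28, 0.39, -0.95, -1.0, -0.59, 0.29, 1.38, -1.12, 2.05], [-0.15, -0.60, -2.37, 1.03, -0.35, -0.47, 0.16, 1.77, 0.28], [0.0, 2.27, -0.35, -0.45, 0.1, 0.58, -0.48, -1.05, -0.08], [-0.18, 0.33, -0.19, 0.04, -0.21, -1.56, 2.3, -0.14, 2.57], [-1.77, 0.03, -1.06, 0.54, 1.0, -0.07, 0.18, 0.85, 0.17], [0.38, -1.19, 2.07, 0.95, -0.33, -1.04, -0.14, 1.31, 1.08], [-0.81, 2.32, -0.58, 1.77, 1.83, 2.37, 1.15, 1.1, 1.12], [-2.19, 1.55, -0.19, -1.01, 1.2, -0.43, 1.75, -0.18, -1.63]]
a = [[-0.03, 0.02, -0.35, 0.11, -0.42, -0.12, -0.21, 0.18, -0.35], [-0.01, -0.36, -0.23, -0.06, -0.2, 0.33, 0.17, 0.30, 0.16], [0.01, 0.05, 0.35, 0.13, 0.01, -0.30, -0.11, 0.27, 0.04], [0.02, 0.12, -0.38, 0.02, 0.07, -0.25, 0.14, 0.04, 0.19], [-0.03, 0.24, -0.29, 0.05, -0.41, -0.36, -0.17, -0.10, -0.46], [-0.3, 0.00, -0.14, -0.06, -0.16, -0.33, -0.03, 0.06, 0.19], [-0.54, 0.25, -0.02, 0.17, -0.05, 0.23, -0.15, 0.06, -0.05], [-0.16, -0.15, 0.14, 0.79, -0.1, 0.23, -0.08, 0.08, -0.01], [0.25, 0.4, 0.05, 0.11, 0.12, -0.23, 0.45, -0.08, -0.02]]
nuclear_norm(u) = 28.99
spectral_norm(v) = 5.71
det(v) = -1068.98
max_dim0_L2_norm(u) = 4.67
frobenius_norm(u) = 11.24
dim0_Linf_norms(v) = [2.19, 2.32, 2.76, 1.77, 1.83, 2.37, 2.3, 1.77, 2.57]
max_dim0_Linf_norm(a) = 0.79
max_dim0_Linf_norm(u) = 3.11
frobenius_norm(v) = 10.69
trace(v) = -2.52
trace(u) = -3.37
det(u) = -386.94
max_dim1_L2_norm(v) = 4.72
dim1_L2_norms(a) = [0.73, 0.69, 0.56, 0.53, 0.83, 0.54, 0.68, 0.88, 0.72]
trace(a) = -0.85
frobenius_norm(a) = 2.08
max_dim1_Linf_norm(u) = 3.11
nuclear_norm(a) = 5.41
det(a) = -0.00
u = v + a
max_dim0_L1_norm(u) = 11.35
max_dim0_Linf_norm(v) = 2.76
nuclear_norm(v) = 27.32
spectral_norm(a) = 1.10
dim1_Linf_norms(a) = [0.42, 0.36, 0.35, 0.38, 0.46, 0.33, 0.54, 0.79, 0.45]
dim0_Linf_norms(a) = [0.54, 0.4, 0.38, 0.79, 0.42, 0.36, 0.45, 0.3, 0.46]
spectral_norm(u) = 5.76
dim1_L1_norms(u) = [11.39, 8.53, 7.39, 5.53, 8.37, 6.44, 8.15, 13.83, 11.02]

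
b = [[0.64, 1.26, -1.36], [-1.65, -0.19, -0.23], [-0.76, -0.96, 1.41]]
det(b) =0.881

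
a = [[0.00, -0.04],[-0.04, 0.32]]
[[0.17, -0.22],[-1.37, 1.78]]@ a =[[0.01, -0.08], [-0.07, 0.62]]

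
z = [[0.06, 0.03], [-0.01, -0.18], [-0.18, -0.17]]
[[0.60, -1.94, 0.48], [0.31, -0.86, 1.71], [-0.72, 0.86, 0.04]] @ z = [[-0.03,  0.29],[-0.28,  -0.13],[-0.06,  -0.18]]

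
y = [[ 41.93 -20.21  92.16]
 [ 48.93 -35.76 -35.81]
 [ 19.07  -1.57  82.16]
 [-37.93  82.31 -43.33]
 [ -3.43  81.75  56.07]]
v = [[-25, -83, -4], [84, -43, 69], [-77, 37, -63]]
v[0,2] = -4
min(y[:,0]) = -37.93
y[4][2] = 56.07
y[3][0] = -37.93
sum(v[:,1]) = -89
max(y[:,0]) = 48.93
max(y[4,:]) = 81.75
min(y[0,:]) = -20.21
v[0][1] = -83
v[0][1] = -83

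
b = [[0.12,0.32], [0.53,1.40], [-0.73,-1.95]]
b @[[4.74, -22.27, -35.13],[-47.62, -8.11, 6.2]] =[[-14.67, -5.27, -2.23],[-64.16, -23.16, -9.94],[89.40, 32.07, 13.55]]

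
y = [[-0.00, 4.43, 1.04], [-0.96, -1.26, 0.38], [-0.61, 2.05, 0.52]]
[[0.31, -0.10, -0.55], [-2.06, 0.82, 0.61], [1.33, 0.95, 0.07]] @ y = [[0.43,0.37,-0.0], [-1.16,-8.91,-1.51], [-0.95,4.84,1.78]]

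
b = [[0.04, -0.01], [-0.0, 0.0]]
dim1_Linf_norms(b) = [0.04, 0.0]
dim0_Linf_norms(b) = [0.04, 0.01]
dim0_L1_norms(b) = [0.04, 0.01]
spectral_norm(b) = 0.04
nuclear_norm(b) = 0.04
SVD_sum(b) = [[0.04, -0.01], [0.00, 0.0]] + [[0.00, 0.00],[0.0, 0.00]]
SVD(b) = [[1.0, 0.0],[0.00, 1.0]] @ diag([0.04123105625617661, 0.0]) @ [[0.97, -0.24],[0.24, 0.97]]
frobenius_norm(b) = 0.04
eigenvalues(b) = [0.04, 0.0]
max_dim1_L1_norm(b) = 0.05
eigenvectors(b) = [[1.0,0.24], [0.0,0.97]]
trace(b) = 0.04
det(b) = 0.00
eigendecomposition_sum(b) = [[0.04, -0.01], [0.00, 0.0]] + [[0.0, 0.00], [0.00, 0.0]]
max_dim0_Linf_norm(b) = 0.04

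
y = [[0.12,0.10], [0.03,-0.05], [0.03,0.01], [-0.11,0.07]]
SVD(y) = [[-0.83, 0.51], [-0.09, -0.43], [-0.18, 0.01], [0.52, 0.74]] @ diag([0.17066504044596606, 0.12912569058702753]) @ [[-0.97, -0.26], [-0.26, 0.97]]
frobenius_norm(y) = 0.21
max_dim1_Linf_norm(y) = 0.12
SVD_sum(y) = [[0.14, 0.04],[0.02, 0.0],[0.03, 0.01],[-0.09, -0.02]] + [[-0.02, 0.06], [0.01, -0.05], [-0.00, 0.00], [-0.02, 0.09]]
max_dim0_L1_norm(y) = 0.29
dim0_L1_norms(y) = [0.29, 0.23]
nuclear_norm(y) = 0.30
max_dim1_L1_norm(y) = 0.22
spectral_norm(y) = 0.17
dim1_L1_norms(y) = [0.22, 0.08, 0.04, 0.18]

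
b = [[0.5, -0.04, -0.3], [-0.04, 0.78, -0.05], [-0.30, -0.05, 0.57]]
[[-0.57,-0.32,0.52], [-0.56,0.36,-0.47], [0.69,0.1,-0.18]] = b @ [[-0.73, -0.7, 1.15], [-0.71, 0.42, -0.53], [0.77, -0.15, 0.25]]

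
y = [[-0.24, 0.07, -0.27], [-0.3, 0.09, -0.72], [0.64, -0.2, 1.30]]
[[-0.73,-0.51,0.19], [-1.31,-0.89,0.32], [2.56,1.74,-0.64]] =y@[[1.72, 1.25, -0.48], [-0.47, -0.5, 0.24], [1.05, 0.65, -0.22]]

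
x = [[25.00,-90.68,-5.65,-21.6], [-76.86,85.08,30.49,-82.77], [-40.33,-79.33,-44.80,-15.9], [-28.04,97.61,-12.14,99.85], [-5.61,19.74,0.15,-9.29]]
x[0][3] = -21.6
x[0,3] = -21.6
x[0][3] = -21.6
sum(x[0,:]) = -92.93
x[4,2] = 0.15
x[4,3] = -9.29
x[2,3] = -15.9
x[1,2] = 30.49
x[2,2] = -44.8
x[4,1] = 19.74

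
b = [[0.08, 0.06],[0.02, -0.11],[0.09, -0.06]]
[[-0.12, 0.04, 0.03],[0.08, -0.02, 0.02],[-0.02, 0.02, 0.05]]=b @[[-0.81,0.37,0.47], [-0.87,0.21,-0.11]]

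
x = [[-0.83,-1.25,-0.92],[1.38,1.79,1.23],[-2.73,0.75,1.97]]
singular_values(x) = [3.46, 3.11, 0.0]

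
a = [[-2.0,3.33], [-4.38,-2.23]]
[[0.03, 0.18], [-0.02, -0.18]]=a @ [[0.00, 0.01], [0.01, 0.06]]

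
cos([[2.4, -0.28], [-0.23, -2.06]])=[[-0.75, 0.02], [0.01, -0.48]]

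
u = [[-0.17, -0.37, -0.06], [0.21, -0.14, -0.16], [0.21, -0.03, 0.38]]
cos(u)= [[1.03, -0.06, -0.02], [0.05, 1.03, 0.03], [-0.02, 0.04, 0.93]]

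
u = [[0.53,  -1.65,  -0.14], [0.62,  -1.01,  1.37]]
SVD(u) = [[-0.68, -0.73], [-0.73, 0.68]] @ diag([2.227133232370705, 1.1594298449108573]) @ [[-0.37, 0.84, -0.41], [0.03, 0.45, 0.89]]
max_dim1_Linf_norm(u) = 1.65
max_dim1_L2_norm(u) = 1.81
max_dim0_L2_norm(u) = 1.93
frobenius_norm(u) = 2.51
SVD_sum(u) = [[0.56, -1.27, 0.62], [0.6, -1.36, 0.66]] + [[-0.03, -0.38, -0.76], [0.02, 0.35, 0.71]]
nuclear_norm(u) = 3.39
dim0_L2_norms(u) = [0.82, 1.93, 1.38]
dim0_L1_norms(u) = [1.15, 2.66, 1.51]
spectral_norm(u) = 2.23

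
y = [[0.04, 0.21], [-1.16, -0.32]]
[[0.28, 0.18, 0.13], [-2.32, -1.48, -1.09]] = y@[[1.72, 1.1, 0.81], [1.0, 0.64, 0.47]]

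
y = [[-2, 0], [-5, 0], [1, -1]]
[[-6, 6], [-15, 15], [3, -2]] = y@[[3, -3], [0, -1]]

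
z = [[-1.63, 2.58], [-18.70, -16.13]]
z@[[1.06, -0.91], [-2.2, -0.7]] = [[-7.40, -0.32],  [15.66, 28.31]]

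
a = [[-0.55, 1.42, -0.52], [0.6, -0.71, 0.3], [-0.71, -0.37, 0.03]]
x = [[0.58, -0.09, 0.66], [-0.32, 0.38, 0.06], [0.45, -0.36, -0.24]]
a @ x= [[-1.01, 0.78, -0.15], [0.71, -0.43, 0.28], [-0.28, -0.09, -0.5]]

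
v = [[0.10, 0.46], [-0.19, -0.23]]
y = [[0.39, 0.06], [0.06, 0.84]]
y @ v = [[0.03,0.17], [-0.15,-0.17]]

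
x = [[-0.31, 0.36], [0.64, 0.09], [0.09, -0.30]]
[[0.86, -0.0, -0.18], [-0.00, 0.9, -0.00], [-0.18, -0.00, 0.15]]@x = [[-0.28, 0.36], [0.58, 0.08], [0.07, -0.11]]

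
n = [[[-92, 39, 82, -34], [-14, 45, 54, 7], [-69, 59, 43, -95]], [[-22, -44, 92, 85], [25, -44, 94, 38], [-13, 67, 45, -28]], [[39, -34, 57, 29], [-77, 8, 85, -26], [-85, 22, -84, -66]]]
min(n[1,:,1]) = -44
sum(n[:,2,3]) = -189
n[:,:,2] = [[82, 54, 43], [92, 94, 45], [57, 85, -84]]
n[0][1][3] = 7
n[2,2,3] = -66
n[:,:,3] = [[-34, 7, -95], [85, 38, -28], [29, -26, -66]]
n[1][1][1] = -44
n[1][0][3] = 85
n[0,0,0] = -92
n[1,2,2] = 45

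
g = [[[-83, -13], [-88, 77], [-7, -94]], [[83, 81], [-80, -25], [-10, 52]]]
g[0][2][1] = -94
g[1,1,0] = -80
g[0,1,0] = -88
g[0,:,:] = [[-83, -13], [-88, 77], [-7, -94]]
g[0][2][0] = -7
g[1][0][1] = 81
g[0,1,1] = 77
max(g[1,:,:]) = 83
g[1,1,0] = -80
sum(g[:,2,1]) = -42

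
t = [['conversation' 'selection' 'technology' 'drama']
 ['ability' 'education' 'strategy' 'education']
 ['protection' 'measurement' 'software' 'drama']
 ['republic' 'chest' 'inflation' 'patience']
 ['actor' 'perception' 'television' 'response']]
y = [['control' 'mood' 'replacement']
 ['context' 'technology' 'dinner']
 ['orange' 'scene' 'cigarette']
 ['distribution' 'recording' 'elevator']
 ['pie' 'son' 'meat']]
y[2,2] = 'cigarette'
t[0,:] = ['conversation', 'selection', 'technology', 'drama']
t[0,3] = 'drama'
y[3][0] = 'distribution'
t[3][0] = 'republic'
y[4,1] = 'son'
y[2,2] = 'cigarette'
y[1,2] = 'dinner'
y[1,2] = 'dinner'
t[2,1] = 'measurement'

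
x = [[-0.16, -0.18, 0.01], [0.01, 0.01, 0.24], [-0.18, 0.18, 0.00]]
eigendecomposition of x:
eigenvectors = [[0.68+0.00j,0.68-0.00j,-0.28+0.00j], [0.16-0.49j,0.16+0.49j,0.67+0.00j], [0.11+0.52j,0.11-0.52j,(0.69+0j)]]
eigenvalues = [(-0.2+0.14j), (-0.2-0.14j), (0.25+0j)]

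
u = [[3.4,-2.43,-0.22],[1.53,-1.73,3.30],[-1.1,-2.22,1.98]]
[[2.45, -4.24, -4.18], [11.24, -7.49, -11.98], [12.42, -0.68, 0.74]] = u @[[-1.15, -1.65, -2.81], [-2.84, -0.41, -1.91], [2.45, -1.72, -3.33]]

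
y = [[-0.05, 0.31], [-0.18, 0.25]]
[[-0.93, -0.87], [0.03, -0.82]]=y@[[-5.59,  0.82], [-3.89,  -2.68]]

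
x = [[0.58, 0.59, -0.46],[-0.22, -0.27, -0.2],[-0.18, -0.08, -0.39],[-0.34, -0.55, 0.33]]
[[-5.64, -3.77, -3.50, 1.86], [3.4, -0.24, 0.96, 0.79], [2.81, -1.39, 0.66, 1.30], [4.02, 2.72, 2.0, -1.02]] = x @ [[-7.57, -1.73, -5.88, 1.7], [-4.32, -1.11, 0.55, -1.49], [-2.83, 4.6, 0.91, -3.82]]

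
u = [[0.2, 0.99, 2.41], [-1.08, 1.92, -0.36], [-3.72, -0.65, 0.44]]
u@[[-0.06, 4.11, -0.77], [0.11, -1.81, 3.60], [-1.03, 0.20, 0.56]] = [[-2.39, -0.49, 4.76], [0.65, -7.99, 7.54], [-0.3, -14.02, 0.77]]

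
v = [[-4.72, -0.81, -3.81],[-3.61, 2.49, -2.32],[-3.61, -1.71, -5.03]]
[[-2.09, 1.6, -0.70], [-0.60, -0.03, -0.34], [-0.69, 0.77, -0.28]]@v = [[6.62, 6.87, 7.77], [4.17, 0.99, 4.07], [1.49, 2.96, 2.25]]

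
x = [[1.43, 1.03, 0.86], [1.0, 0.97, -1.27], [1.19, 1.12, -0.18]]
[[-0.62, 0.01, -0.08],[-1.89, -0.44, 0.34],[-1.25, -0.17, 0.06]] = x @ [[-0.66, -0.38, 0.42], [-0.30, 0.30, -0.44], [0.74, 0.28, -0.27]]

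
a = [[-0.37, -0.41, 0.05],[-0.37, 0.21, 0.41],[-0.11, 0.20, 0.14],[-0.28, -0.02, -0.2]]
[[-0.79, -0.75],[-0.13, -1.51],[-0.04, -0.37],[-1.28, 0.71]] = a @ [[2.86,0.26],[-0.36,1.11],[2.44,-4.02]]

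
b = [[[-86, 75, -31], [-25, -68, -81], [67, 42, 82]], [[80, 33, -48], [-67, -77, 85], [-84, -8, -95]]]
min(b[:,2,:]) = -95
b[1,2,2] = -95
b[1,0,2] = -48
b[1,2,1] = -8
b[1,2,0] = -84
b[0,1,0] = -25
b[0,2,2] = 82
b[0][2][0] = 67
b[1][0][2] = -48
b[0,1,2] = -81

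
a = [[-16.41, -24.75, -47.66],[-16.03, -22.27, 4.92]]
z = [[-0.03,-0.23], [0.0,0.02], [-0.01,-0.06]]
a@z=[[0.97, 6.14], [0.43, 2.95]]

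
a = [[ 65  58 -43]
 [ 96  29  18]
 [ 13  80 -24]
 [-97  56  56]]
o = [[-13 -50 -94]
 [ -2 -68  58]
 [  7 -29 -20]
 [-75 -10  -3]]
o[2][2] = -20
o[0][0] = -13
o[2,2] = -20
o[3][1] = -10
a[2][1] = 80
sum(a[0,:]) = 80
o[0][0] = -13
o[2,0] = 7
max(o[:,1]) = -10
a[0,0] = 65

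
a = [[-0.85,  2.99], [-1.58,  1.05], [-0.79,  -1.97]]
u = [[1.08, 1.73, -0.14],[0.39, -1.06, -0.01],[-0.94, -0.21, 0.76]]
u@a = [[-3.54,5.32],[1.35,0.07],[0.53,-4.53]]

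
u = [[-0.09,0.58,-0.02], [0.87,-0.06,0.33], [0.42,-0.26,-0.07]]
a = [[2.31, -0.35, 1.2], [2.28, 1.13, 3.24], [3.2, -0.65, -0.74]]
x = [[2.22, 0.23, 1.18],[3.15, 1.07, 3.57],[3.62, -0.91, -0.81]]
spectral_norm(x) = 5.86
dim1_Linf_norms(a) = [2.31, 3.24, 3.2]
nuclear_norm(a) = 8.58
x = a + u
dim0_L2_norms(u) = [0.97, 0.64, 0.34]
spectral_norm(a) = 5.06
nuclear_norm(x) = 9.13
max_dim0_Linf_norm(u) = 0.87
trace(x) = 2.48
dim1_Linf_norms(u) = [0.58, 0.87, 0.42]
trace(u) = -0.22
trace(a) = 2.70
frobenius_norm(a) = 5.92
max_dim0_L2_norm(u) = 0.97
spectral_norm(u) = 1.04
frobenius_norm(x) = 6.69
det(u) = 0.11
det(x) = 0.89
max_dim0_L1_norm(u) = 1.38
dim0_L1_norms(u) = [1.38, 0.9, 0.42]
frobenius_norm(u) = 1.21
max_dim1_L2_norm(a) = 4.12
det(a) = -7.40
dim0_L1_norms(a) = [7.79, 2.13, 5.18]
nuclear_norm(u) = 1.81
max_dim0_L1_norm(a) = 7.79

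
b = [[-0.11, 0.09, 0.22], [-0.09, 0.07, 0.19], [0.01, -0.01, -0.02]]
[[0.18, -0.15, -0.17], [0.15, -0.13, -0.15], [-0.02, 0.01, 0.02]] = b@ [[-0.66, 0.21, 0.13], [0.58, 0.82, -0.46], [0.25, -0.91, -0.54]]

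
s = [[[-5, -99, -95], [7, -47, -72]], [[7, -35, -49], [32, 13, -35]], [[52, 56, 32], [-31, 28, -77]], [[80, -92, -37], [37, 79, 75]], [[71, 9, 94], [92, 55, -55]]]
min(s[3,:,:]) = -92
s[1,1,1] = 13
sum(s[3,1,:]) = 191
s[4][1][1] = 55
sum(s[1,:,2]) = -84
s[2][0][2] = 32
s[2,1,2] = -77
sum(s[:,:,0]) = 342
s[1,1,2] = -35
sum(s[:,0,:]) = -11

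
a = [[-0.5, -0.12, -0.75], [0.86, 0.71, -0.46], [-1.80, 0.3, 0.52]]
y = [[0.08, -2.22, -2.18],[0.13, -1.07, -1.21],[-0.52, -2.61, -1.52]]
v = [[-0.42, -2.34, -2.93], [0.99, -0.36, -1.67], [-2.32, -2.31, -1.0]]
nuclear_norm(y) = 5.37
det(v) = -0.77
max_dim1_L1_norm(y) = 4.65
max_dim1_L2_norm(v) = 3.77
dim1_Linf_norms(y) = [2.22, 1.21, 2.61]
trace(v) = -1.78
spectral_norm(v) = 4.83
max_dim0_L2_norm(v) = 3.52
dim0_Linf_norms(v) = [2.32, 2.34, 2.93]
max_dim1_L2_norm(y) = 3.11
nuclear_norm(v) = 7.45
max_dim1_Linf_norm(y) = 2.61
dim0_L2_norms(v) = [2.56, 3.31, 3.52]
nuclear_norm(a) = 3.78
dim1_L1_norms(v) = [5.69, 3.02, 5.63]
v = y + a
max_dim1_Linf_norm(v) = 2.93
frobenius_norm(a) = 2.43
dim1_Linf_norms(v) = [2.93, 1.67, 2.32]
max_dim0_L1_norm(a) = 3.16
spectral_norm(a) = 2.12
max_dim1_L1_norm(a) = 2.62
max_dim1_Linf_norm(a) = 1.8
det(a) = -1.45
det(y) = -0.01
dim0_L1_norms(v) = [3.73, 5.01, 5.6]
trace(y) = -2.51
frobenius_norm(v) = 5.46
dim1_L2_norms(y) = [3.11, 1.62, 3.06]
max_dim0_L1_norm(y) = 5.9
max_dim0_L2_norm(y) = 3.59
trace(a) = 0.73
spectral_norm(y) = 4.59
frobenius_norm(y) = 4.66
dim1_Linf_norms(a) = [0.75, 0.86, 1.8]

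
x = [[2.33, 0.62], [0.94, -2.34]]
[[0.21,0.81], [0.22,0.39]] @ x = [[1.25, -1.77], [0.88, -0.78]]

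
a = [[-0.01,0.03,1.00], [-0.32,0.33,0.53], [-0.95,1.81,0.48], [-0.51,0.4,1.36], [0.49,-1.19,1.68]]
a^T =[[-0.01, -0.32, -0.95, -0.51, 0.49], [0.03, 0.33, 1.81, 0.4, -1.19], [1.00, 0.53, 0.48, 1.36, 1.68]]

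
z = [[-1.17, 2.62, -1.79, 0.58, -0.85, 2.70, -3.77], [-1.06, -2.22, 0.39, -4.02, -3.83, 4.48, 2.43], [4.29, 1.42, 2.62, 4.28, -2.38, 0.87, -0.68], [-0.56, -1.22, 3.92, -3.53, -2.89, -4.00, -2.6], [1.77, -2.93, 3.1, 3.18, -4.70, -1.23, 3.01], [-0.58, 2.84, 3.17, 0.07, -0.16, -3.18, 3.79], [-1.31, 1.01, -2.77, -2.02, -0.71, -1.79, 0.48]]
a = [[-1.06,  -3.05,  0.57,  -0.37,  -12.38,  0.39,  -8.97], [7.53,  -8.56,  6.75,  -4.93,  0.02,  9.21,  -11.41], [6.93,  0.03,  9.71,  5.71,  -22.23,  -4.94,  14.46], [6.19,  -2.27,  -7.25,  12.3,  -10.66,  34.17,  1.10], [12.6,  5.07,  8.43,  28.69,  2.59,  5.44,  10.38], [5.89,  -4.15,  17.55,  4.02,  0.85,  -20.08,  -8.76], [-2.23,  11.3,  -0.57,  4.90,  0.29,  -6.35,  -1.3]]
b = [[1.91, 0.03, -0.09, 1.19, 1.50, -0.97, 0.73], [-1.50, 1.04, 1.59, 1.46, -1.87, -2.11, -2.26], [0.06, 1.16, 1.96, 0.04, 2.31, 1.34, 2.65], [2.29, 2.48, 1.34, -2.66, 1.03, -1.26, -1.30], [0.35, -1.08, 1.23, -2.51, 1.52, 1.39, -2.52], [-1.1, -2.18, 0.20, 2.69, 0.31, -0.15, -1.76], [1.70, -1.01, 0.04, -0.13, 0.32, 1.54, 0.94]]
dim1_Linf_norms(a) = [12.38, 11.41, 22.23, 34.17, 28.69, 20.08, 11.3]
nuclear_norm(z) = 43.93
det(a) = -61967705.51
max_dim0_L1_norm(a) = 80.58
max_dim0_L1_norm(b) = 12.16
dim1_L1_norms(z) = [13.48, 18.43, 16.54, 18.72, 19.92, 13.79, 10.09]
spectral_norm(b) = 6.54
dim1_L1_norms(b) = [6.42, 11.83, 9.52, 12.36, 10.6, 8.39, 5.68]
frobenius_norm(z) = 18.32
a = b @ z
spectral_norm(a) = 47.11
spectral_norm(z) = 10.64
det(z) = -144534.61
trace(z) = -11.70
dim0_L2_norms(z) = [5.14, 5.74, 7.27, 7.84, 7.21, 7.68, 7.14]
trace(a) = -6.40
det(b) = 428.25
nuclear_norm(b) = 24.70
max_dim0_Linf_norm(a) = 34.17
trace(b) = 4.56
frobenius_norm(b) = 10.83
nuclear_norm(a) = 158.96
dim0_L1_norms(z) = [10.74, 14.26, 17.76, 17.68, 15.52, 18.25, 16.76]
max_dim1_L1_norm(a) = 73.94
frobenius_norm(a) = 73.28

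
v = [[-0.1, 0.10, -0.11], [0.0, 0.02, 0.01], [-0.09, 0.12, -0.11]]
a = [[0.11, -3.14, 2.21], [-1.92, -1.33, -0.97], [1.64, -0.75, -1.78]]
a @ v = [[-0.21, 0.21, -0.29], [0.28, -0.34, 0.30], [-0.00, -0.06, 0.01]]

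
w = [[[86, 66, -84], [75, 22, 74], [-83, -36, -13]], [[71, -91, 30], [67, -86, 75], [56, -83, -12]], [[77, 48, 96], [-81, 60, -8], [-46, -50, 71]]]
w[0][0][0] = 86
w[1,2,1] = -83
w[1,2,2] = -12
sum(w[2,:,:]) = 167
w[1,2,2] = -12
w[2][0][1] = 48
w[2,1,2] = -8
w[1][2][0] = 56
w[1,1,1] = -86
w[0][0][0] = 86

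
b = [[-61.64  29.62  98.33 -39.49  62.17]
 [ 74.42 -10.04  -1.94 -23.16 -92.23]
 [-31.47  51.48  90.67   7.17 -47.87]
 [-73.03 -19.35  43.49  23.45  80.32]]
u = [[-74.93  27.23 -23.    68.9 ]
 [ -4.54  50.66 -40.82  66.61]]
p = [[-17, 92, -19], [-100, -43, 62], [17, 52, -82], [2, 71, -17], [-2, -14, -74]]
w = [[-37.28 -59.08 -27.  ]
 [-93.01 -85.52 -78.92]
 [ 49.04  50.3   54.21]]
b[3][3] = 23.45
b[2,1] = 51.48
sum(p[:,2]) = -130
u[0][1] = 27.23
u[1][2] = -40.82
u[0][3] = 68.9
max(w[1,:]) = -78.92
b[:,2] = [98.33, -1.94, 90.67, 43.49]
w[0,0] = -37.28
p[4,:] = [-2, -14, -74]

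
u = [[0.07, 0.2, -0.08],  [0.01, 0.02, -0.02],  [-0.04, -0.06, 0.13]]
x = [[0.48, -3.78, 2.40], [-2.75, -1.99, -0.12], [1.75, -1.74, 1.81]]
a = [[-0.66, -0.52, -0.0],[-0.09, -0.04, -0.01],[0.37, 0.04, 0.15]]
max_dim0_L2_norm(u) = 0.21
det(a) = -0.00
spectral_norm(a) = 0.91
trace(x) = 0.30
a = u @ x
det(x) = -0.01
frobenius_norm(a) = 0.94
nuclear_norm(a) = 1.15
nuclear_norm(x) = 8.88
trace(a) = -0.55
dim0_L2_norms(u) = [0.08, 0.21, 0.15]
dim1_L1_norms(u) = [0.35, 0.05, 0.23]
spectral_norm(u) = 0.26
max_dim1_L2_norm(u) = 0.23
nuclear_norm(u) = 0.35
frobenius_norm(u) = 0.27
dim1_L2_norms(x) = [4.5, 3.4, 3.06]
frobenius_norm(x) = 6.42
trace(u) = 0.22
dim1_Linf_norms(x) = [3.78, 2.75, 1.81]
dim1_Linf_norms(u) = [0.2, 0.02, 0.13]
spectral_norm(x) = 5.37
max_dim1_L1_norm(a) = 1.18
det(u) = -0.00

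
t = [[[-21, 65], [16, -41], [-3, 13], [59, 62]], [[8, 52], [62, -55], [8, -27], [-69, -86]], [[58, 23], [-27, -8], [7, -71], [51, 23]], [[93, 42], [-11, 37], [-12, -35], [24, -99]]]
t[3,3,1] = -99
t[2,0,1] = 23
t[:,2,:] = [[-3, 13], [8, -27], [7, -71], [-12, -35]]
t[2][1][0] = -27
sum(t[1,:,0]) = 9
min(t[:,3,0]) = -69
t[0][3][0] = 59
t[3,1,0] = -11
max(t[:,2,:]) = 13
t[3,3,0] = 24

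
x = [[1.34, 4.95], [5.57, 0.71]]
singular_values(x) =[6.34, 4.2]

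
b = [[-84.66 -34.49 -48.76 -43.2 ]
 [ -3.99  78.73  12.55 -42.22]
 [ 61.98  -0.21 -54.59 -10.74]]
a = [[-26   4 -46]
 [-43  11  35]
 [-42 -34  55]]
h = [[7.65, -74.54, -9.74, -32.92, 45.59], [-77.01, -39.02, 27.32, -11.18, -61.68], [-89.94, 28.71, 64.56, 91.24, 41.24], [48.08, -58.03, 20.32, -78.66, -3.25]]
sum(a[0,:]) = -68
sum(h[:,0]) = -111.22000000000001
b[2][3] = -10.74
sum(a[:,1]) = -19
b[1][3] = -42.22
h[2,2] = 64.56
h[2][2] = 64.56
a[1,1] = 11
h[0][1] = -74.54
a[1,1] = 11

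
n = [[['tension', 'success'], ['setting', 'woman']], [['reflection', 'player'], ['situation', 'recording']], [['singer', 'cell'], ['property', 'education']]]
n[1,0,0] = 'reflection'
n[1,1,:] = ['situation', 'recording']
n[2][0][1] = 'cell'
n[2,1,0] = 'property'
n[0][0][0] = 'tension'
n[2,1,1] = 'education'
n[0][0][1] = 'success'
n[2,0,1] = 'cell'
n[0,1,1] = 'woman'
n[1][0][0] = 'reflection'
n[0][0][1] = 'success'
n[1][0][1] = 'player'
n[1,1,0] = 'situation'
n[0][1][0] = 'setting'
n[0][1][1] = 'woman'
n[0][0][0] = 'tension'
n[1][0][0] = 'reflection'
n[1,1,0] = 'situation'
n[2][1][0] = 'property'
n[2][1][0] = 'property'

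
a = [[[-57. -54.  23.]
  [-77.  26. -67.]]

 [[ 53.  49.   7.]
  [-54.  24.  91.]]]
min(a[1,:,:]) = -54.0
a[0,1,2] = -67.0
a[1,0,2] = 7.0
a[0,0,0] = -57.0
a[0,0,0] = -57.0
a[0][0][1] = -54.0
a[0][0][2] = 23.0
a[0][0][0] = -57.0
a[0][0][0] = -57.0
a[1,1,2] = 91.0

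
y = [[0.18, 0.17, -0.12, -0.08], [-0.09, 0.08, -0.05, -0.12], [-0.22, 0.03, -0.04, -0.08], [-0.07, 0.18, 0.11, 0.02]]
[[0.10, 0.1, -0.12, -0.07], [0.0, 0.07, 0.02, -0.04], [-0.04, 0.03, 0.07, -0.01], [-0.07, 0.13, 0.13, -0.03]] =y @ [[0.28, -0.01, -0.4, -0.06], [-0.01, 0.62, 0.18, -0.22], [-0.4, 0.18, 0.62, 0.01], [-0.06, -0.22, 0.01, 0.25]]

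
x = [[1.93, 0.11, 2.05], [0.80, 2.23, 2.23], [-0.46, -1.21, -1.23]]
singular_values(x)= [4.32, 1.74, 0.0]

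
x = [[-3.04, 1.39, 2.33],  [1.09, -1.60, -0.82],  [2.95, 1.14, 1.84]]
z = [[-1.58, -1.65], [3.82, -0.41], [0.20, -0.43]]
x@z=[[10.58, 3.44], [-8.00, -0.79], [0.06, -6.13]]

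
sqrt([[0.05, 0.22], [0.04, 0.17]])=[[(0.11+0.03j), 0.46-0.04j], [(0.08-0.01j), (0.36+0.01j)]]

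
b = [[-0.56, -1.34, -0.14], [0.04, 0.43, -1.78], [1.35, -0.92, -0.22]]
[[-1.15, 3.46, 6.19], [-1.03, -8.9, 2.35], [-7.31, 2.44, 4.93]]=b@ [[-3.68, 0.34, 0.22], [2.29, -3.17, -4.46], [1.05, 4.24, -2.39]]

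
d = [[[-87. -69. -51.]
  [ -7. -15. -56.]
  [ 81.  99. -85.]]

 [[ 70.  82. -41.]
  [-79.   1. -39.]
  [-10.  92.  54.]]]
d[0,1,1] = -15.0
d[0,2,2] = -85.0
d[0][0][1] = -69.0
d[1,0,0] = 70.0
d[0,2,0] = 81.0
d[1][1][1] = 1.0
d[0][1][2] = -56.0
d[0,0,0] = -87.0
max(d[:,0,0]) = 70.0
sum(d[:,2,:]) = 231.0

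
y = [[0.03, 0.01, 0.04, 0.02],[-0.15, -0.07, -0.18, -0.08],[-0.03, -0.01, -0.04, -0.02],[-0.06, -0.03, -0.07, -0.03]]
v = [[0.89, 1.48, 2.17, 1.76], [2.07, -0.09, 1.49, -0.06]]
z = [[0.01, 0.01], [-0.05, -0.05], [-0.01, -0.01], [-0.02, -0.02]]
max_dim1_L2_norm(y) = 0.26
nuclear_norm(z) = 0.08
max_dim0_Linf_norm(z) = 0.05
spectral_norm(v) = 3.73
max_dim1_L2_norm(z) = 0.07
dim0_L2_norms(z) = [0.06, 0.06]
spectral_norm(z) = 0.08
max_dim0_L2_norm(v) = 2.63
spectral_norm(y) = 0.29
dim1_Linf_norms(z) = [0.01, 0.05, 0.01, 0.02]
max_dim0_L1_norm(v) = 3.66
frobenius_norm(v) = 4.16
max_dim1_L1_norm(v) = 6.3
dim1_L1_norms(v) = [6.3, 3.71]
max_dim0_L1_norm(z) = 0.09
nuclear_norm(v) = 5.57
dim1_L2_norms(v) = [3.28, 2.55]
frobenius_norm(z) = 0.08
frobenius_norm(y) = 0.29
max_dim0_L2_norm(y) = 0.2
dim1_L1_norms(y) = [0.1, 0.48, 0.1, 0.19]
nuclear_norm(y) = 0.30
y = z @ v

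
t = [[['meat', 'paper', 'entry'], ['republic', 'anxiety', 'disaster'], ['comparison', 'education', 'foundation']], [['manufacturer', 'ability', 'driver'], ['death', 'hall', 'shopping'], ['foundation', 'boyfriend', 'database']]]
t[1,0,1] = 'ability'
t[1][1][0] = 'death'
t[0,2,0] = 'comparison'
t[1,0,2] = 'driver'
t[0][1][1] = 'anxiety'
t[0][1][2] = 'disaster'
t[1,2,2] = 'database'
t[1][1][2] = 'shopping'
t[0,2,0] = 'comparison'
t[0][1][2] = 'disaster'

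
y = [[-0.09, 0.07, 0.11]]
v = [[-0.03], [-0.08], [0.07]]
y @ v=[[0.00]]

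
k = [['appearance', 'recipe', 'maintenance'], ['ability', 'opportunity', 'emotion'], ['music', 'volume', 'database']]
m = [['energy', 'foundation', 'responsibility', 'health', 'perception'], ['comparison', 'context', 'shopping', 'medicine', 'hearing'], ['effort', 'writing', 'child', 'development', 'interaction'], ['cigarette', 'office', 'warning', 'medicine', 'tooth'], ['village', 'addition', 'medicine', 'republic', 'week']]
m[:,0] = ['energy', 'comparison', 'effort', 'cigarette', 'village']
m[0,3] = 'health'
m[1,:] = ['comparison', 'context', 'shopping', 'medicine', 'hearing']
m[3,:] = ['cigarette', 'office', 'warning', 'medicine', 'tooth']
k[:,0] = ['appearance', 'ability', 'music']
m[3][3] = 'medicine'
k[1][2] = 'emotion'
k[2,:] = ['music', 'volume', 'database']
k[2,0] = 'music'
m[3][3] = 'medicine'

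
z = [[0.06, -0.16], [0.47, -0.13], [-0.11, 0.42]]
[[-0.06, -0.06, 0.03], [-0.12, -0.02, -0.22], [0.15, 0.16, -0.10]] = z@[[-0.18, 0.07, -0.58], [0.3, 0.39, -0.39]]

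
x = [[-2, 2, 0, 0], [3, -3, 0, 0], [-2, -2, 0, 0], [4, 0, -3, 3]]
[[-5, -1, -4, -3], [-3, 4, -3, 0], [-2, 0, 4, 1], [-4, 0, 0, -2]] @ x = [[3, 1, 9, -9], [24, -12, 0, 0], [0, -12, -3, 3], [0, -8, 6, -6]]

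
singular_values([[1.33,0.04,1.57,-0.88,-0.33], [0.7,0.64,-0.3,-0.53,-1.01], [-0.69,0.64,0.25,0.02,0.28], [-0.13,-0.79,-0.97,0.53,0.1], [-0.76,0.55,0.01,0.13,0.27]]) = [2.64, 1.61, 1.31, 0.0, 0.0]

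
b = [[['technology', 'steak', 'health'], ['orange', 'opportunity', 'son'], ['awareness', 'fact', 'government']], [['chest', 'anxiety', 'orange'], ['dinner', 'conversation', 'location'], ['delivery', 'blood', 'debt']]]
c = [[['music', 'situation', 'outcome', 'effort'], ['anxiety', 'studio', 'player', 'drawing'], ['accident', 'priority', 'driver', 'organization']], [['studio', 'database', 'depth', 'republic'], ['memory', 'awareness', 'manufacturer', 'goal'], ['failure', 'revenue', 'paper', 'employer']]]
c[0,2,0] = 'accident'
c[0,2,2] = 'driver'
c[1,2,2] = 'paper'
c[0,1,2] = 'player'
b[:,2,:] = [['awareness', 'fact', 'government'], ['delivery', 'blood', 'debt']]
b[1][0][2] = 'orange'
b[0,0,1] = 'steak'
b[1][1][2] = 'location'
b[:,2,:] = [['awareness', 'fact', 'government'], ['delivery', 'blood', 'debt']]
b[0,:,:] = [['technology', 'steak', 'health'], ['orange', 'opportunity', 'son'], ['awareness', 'fact', 'government']]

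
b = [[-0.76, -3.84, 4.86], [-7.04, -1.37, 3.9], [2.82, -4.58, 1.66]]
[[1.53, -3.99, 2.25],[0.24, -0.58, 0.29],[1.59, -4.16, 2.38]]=b @ [[0.09,-0.24,0.14], [-0.24,0.63,-0.36], [0.14,-0.36,0.20]]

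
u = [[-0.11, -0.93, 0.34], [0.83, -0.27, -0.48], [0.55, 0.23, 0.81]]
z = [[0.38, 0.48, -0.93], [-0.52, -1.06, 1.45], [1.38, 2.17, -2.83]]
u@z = [[0.91, 1.67, -2.21], [-0.21, -0.36, 0.20], [1.21, 1.78, -2.47]]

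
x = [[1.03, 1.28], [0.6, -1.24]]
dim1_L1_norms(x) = [2.31, 1.84]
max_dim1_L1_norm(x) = 2.31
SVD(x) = [[-0.83, 0.56], [0.56, 0.83]] @ diag([1.8295553684158832, 1.11786723446956]) @ [[-0.29, -0.96],[0.96, -0.29]]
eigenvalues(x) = [1.33, -1.54]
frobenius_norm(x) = 2.14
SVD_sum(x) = [[0.43, 1.46], [-0.29, -0.97]] + [[0.60, -0.18], [0.89, -0.27]]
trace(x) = -0.21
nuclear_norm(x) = 2.95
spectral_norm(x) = 1.83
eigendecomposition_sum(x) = [[1.19, 0.59], [0.28, 0.14]] + [[-0.16, 0.69],[0.32, -1.38]]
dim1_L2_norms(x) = [1.64, 1.38]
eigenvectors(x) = [[0.97, -0.45], [0.23, 0.90]]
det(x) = -2.05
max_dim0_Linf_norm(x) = 1.28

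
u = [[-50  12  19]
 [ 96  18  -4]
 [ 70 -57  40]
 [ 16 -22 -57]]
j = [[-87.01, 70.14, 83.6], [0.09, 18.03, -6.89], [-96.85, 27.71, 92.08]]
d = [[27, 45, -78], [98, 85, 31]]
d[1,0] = 98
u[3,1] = -22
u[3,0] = 16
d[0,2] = -78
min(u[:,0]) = -50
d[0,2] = -78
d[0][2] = -78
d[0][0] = 27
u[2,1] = -57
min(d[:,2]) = -78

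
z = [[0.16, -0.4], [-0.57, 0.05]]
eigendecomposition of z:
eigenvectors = [[0.68, 0.6],[-0.73, 0.80]]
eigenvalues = [0.59, -0.38]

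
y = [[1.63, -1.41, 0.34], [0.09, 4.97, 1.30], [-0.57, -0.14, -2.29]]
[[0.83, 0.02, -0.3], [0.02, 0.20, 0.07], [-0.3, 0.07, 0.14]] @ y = [[1.53, -1.03, 1.0], [0.01, 0.96, 0.11], [-0.56, 0.75, -0.33]]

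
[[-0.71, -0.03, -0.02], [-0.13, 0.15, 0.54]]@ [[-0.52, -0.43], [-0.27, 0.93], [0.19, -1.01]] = [[0.37,0.3], [0.13,-0.35]]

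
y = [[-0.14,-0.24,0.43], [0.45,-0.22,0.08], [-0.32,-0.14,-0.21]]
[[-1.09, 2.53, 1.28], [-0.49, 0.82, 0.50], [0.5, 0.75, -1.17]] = y @ [[-0.35, -1.36, 0.85], [0.66, -5.67, 0.83], [-2.29, 2.28, 3.71]]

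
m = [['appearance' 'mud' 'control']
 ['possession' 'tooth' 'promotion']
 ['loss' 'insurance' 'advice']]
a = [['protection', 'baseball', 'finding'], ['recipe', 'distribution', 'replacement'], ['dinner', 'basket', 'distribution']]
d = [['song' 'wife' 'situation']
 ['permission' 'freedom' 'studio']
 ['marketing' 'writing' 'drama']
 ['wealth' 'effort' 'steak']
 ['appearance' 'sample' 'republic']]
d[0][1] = 'wife'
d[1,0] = 'permission'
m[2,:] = ['loss', 'insurance', 'advice']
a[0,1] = 'baseball'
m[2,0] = 'loss'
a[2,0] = 'dinner'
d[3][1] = 'effort'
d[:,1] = ['wife', 'freedom', 'writing', 'effort', 'sample']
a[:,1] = ['baseball', 'distribution', 'basket']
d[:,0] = ['song', 'permission', 'marketing', 'wealth', 'appearance']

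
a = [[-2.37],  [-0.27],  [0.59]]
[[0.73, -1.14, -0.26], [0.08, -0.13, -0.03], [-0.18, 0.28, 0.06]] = a@[[-0.31, 0.48, 0.11]]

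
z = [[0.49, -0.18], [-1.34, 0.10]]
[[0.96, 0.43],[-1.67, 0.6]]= z@ [[1.06, -0.79], [-2.46, -4.54]]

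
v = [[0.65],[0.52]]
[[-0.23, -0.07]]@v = [[-0.19]]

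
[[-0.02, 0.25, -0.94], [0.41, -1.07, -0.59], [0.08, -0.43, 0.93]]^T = [[-0.02, 0.41, 0.08], [0.25, -1.07, -0.43], [-0.94, -0.59, 0.93]]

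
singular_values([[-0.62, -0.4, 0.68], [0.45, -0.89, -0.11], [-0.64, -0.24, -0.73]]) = [1.01, 1.0, 1.0]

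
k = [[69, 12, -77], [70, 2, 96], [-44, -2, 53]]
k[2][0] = -44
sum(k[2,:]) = 7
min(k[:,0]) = -44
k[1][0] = 70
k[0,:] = [69, 12, -77]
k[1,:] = [70, 2, 96]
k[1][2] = 96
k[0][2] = -77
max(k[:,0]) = 70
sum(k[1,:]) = 168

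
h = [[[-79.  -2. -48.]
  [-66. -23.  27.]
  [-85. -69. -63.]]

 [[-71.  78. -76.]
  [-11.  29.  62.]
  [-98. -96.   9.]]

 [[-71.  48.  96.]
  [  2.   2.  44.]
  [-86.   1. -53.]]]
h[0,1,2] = 27.0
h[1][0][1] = 78.0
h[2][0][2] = 96.0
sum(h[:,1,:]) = 66.0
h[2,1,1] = 2.0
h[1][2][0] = -98.0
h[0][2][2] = -63.0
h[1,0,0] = -71.0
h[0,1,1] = -23.0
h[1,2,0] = -98.0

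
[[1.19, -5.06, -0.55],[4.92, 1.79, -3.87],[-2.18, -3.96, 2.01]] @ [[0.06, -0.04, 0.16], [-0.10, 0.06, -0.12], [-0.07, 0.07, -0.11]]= [[0.62, -0.39, 0.86],[0.39, -0.36, 1.00],[0.12, -0.01, -0.09]]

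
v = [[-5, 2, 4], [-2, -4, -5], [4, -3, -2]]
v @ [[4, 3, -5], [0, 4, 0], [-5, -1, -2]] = [[-40, -11, 17], [17, -17, 20], [26, 2, -16]]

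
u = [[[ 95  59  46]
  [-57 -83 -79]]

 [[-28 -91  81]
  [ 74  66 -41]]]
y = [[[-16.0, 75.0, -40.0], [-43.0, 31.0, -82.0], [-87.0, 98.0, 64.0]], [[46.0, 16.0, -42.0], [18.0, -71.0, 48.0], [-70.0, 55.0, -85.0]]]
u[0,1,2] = -79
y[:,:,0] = [[-16.0, -43.0, -87.0], [46.0, 18.0, -70.0]]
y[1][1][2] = 48.0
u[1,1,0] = 74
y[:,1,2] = [-82.0, 48.0]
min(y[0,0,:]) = -40.0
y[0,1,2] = -82.0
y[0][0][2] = -40.0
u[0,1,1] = -83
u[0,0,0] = 95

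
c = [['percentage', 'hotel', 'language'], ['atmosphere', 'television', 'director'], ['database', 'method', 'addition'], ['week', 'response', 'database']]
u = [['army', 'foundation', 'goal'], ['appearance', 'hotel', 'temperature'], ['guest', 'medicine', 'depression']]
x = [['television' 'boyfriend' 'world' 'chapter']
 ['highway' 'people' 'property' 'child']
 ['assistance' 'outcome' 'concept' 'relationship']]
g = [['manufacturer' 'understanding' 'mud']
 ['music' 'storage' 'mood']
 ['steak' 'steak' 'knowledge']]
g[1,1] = 'storage'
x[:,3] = ['chapter', 'child', 'relationship']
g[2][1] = 'steak'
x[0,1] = 'boyfriend'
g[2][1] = 'steak'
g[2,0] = 'steak'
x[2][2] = 'concept'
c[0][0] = 'percentage'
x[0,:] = ['television', 'boyfriend', 'world', 'chapter']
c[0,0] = 'percentage'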